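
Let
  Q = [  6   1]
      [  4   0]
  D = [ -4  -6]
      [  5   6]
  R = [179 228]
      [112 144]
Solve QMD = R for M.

M = [[-2, 4], [1, 3]]

M = Q⁻¹RD⁻¹ (apply Q⁻¹ on the left and D⁻¹ on the right).
Q has determinant -4; Q⁻¹ = [[0, 1/4], [1, -3/2]].
det D = 6; the adjugate gives D⁻¹ = [[1, 1], [-5/6, -2/3]].
Q⁻¹R = [[28, 36], [11, 12]].
M = (Q⁻¹R)D⁻¹ = [[-2, 4], [1, 3]].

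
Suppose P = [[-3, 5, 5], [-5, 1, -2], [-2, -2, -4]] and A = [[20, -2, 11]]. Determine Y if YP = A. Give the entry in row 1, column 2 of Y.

-5

Since P sits to the right of Y, Y = AP⁻¹.
P has determinant 4; P⁻¹ = [[-2, 5/2, -15/4], [-4, 11/2, -31/4], [3, -4, 11/2]].
Y = AP⁻¹ = [[20, -2, 11]] · [[-2, 5/2, -15/4], [-4, 11/2, -31/4], [3, -4, 11/2]] = [[1, -5, 1]].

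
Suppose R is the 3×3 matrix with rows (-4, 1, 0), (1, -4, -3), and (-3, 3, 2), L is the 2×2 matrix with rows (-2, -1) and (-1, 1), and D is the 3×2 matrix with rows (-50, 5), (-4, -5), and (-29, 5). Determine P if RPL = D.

P = [[-5, -5], [-5, 0], [4, -1]]

Isolating P: multiply by R⁻¹ from the left and L⁻¹ from the right, so P = R⁻¹DL⁻¹.
det R = 3; the adjugate gives R⁻¹ = [[1/3, -2/3, -1], [7/3, -8/3, -4], [-3, 3, 5]].
L has determinant -3; L⁻¹ = [[-1/3, -1/3], [-1/3, 2/3]].
R⁻¹D = [[15, 0], [10, 5], [-7, -5]].
P = (R⁻¹D)L⁻¹ = [[-5, -5], [-5, 0], [4, -1]].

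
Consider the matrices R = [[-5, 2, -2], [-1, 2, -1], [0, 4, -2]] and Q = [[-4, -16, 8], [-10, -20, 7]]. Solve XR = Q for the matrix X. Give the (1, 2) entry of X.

Since R sits to the right of X, X = QR⁻¹.
det R = 4, so R⁻¹ = [[0, -1, 1/2], [-1/2, 5/2, -3/4], [-1, 5, -2]].
X = QR⁻¹ = [[-4, -16, 8], [-10, -20, 7]] · [[0, -1, 1/2], [-1/2, 5/2, -3/4], [-1, 5, -2]] = [[0, 4, -6], [3, -5, -4]].

4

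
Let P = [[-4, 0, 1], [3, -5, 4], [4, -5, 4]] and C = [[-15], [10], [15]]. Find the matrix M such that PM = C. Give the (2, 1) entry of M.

5

Left-multiplying both sides by P⁻¹ gives M = P⁻¹C.
det P = 5; the adjugate gives P⁻¹ = [[0, -1, 1], [4/5, -4, 19/5], [1, -4, 4]].
M = P⁻¹C = [[0, -1, 1], [4/5, -4, 19/5], [1, -4, 4]] · [[-15], [10], [15]] = [[5], [5], [5]].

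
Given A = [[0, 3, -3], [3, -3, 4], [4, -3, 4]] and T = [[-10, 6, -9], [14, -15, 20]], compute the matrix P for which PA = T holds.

P = [[-1, -2, -1], [0, 6, -1]]

Right-multiplying both sides by A⁻¹ gives P = TA⁻¹.
det A = 3; the adjugate gives A⁻¹ = [[0, -1, 1], [4/3, 4, -3], [1, 4, -3]].
P = TA⁻¹ = [[-10, 6, -9], [14, -15, 20]] · [[0, -1, 1], [4/3, 4, -3], [1, 4, -3]] = [[-1, -2, -1], [0, 6, -1]].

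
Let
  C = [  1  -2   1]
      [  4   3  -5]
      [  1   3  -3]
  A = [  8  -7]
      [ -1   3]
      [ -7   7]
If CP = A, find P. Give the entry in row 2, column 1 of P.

Since C multiplies P on the left, P = C⁻¹A.
det C = 1; the adjugate gives C⁻¹ = [[6, -3, 7], [7, -4, 9], [9, -5, 11]].
P = C⁻¹A = [[6, -3, 7], [7, -4, 9], [9, -5, 11]] · [[8, -7], [-1, 3], [-7, 7]] = [[2, -2], [-3, 2], [0, -1]].

-3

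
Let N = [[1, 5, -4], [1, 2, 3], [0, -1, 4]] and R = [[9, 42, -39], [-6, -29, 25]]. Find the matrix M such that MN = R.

M = [[6, 3, -6], [-5, -1, 2]]

Right-multiplying both sides by N⁻¹ gives M = RN⁻¹.
N has determinant -5; N⁻¹ = [[-11/5, 16/5, -23/5], [4/5, -4/5, 7/5], [1/5, -1/5, 3/5]].
M = RN⁻¹ = [[9, 42, -39], [-6, -29, 25]] · [[-11/5, 16/5, -23/5], [4/5, -4/5, 7/5], [1/5, -1/5, 3/5]] = [[6, 3, -6], [-5, -1, 2]].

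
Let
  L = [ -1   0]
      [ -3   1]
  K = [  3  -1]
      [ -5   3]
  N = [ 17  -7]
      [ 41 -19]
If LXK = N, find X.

Isolating X: multiply by L⁻¹ from the left and K⁻¹ from the right, so X = L⁻¹NK⁻¹.
det L = -1; the adjugate gives L⁻¹ = [[-1, 0], [-3, 1]].
det K = 4; the adjugate gives K⁻¹ = [[3/4, 1/4], [5/4, 3/4]].
L⁻¹N = [[-17, 7], [-10, 2]].
X = (L⁻¹N)K⁻¹ = [[-4, 1], [-5, -1]].

X = [[-4, 1], [-5, -1]]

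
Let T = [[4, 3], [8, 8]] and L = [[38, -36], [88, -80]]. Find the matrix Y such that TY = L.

Y = [[5, -6], [6, -4]]

T is on the left of Y, so left-multiply by T⁻¹: Y = T⁻¹L.
det T = 8; the adjugate gives T⁻¹ = [[1, -3/8], [-1, 1/2]].
Y = T⁻¹L = [[1, -3/8], [-1, 1/2]] · [[38, -36], [88, -80]] = [[5, -6], [6, -4]].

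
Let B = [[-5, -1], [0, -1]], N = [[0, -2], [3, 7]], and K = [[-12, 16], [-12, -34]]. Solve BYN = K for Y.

Y = [[5, 0], [-3, 4]]

Y = B⁻¹KN⁻¹ (apply B⁻¹ on the left and N⁻¹ on the right).
B has determinant 5; B⁻¹ = [[-1/5, 1/5], [0, -1]].
N has determinant 6; N⁻¹ = [[7/6, 1/3], [-1/2, 0]].
B⁻¹K = [[0, -10], [12, 34]].
Y = (B⁻¹K)N⁻¹ = [[5, 0], [-3, 4]].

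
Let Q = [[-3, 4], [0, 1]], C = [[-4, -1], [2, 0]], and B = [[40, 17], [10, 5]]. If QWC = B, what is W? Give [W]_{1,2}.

Left-multiply by Q⁻¹ and right-multiply by C⁻¹: W = Q⁻¹BC⁻¹.
det Q = -3, so Q⁻¹ = [[-1/3, 4/3], [0, 1]].
C has determinant 2; C⁻¹ = [[0, 1/2], [-1, -2]].
Q⁻¹B = [[0, 1], [10, 5]].
W = (Q⁻¹B)C⁻¹ = [[-1, -2], [-5, -5]].

-2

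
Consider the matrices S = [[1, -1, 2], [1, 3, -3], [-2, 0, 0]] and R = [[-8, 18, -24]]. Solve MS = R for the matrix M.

M = [[-6, 4, 3]]

Right-multiplying both sides by S⁻¹ gives M = RS⁻¹.
det S = 6, so S⁻¹ = [[0, 0, -1/2], [1, 2/3, 5/6], [1, 1/3, 2/3]].
M = RS⁻¹ = [[-8, 18, -24]] · [[0, 0, -1/2], [1, 2/3, 5/6], [1, 1/3, 2/3]] = [[-6, 4, 3]].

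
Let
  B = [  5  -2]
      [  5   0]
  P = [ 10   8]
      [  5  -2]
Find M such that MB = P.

M = [[-4, 6], [1, 0]]

B is on the right of M, so right-multiply by B⁻¹: M = PB⁻¹.
B has determinant 10; B⁻¹ = [[0, 1/5], [-1/2, 1/2]].
M = PB⁻¹ = [[10, 8], [5, -2]] · [[0, 1/5], [-1/2, 1/2]] = [[-4, 6], [1, 0]].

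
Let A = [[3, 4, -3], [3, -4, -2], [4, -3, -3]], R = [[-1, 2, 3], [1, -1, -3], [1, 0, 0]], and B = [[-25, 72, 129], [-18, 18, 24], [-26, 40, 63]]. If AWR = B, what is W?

W = [[4, -2, -2], [2, -2, 3], [-3, 0, -4]]

W = A⁻¹BR⁻¹ (apply A⁻¹ on the left and R⁻¹ on the right).
det A = 1; the adjugate gives A⁻¹ = [[6, 21, -20], [1, 3, -3], [7, 25, -24]].
det R = -3, so R⁻¹ = [[0, 0, 1], [1, 1, 0], [-1/3, -2/3, 1/3]].
A⁻¹B = [[-8, 10, 18], [-1, 6, 12], [-1, -6, -9]].
W = (A⁻¹B)R⁻¹ = [[4, -2, -2], [2, -2, 3], [-3, 0, -4]].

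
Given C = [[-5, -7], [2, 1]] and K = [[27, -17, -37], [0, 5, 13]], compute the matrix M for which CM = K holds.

M = [[3, 2, 6], [-6, 1, 1]]

Since C multiplies M on the left, M = C⁻¹K.
det C = 9, so C⁻¹ = [[1/9, 7/9], [-2/9, -5/9]].
M = C⁻¹K = [[1/9, 7/9], [-2/9, -5/9]] · [[27, -17, -37], [0, 5, 13]] = [[3, 2, 6], [-6, 1, 1]].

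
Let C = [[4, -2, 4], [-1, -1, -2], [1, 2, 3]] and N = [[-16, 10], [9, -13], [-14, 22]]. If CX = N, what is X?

Left-multiplying both sides by C⁻¹ gives X = C⁻¹N.
C has determinant -2; C⁻¹ = [[-1/2, -7, -4], [-1/2, -4, -2], [1/2, 5, 3]].
X = C⁻¹N = [[-1/2, -7, -4], [-1/2, -4, -2], [1/2, 5, 3]] · [[-16, 10], [9, -13], [-14, 22]] = [[1, -2], [0, 3], [-5, 6]].

X = [[1, -2], [0, 3], [-5, 6]]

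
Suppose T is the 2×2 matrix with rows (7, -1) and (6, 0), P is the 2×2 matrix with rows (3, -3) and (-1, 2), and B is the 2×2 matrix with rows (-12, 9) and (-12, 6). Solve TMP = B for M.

M = T⁻¹BP⁻¹ (apply T⁻¹ on the left and P⁻¹ on the right).
det T = 6; the adjugate gives T⁻¹ = [[0, 1/6], [-1, 7/6]].
P has determinant 3; P⁻¹ = [[2/3, 1], [1/3, 1]].
T⁻¹B = [[-2, 1], [-2, -2]].
M = (T⁻¹B)P⁻¹ = [[-1, -1], [-2, -4]].

M = [[-1, -1], [-2, -4]]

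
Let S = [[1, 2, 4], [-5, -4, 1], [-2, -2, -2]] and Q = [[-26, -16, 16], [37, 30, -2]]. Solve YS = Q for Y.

Since S sits to the right of Y, Y = QS⁻¹.
det S = -6, so S⁻¹ = [[-5/3, 2/3, -3], [2, -1, 7/2], [-1/3, 1/3, -1]].
Y = QS⁻¹ = [[-26, -16, 16], [37, 30, -2]] · [[-5/3, 2/3, -3], [2, -1, 7/2], [-1/3, 1/3, -1]] = [[6, 4, 6], [-1, -6, -4]].

Y = [[6, 4, 6], [-1, -6, -4]]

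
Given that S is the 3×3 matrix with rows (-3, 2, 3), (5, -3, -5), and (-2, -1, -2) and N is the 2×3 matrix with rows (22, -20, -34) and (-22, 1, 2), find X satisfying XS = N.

S is on the right of X, so right-multiply by S⁻¹: X = NS⁻¹.
S has determinant 4; S⁻¹ = [[1/4, 1/4, -1/4], [5, 3, 0], [-11/4, -7/4, -1/4]].
X = NS⁻¹ = [[22, -20, -34], [-22, 1, 2]] · [[1/4, 1/4, -1/4], [5, 3, 0], [-11/4, -7/4, -1/4]] = [[-1, 5, 3], [-6, -6, 5]].

X = [[-1, 5, 3], [-6, -6, 5]]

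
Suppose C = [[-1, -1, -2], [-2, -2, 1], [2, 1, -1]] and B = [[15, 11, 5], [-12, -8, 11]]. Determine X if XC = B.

C is on the right of X, so right-multiply by C⁻¹: X = BC⁻¹.
det C = -5; the adjugate gives C⁻¹ = [[-1/5, 3/5, 1], [0, -1, -1], [-2/5, 1/5, 0]].
X = BC⁻¹ = [[15, 11, 5], [-12, -8, 11]] · [[-1/5, 3/5, 1], [0, -1, -1], [-2/5, 1/5, 0]] = [[-5, -1, 4], [-2, 3, -4]].

X = [[-5, -1, 4], [-2, 3, -4]]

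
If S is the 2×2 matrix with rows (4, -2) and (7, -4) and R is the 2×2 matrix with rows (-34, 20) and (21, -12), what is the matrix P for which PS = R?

P = [[2, -6], [0, 3]]

Right-multiplying both sides by S⁻¹ gives P = RS⁻¹.
S has determinant -2; S⁻¹ = [[2, -1], [7/2, -2]].
P = RS⁻¹ = [[-34, 20], [21, -12]] · [[2, -1], [7/2, -2]] = [[2, -6], [0, 3]].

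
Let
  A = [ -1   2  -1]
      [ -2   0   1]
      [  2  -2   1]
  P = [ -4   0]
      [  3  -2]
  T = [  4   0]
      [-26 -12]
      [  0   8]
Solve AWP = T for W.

W = [[-4, -4], [-1, -3], [3, -2]]

Left-multiply by A⁻¹ and right-multiply by P⁻¹: W = A⁻¹TP⁻¹.
det A = 2; the adjugate gives A⁻¹ = [[1, 0, 1], [2, 1/2, 3/2], [2, 1, 2]].
P has determinant 8; P⁻¹ = [[-1/4, 0], [-3/8, -1/2]].
A⁻¹T = [[4, 8], [-5, 6], [-18, 4]].
W = (A⁻¹T)P⁻¹ = [[-4, -4], [-1, -3], [3, -2]].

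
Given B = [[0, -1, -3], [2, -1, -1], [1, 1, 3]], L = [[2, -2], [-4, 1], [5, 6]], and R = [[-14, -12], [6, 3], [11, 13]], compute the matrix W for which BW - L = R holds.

W = [[4, 5], [3, 2], [3, 4]]

BW = R + L = [[-12, -14], [2, 4], [16, 19]].
B is on the left of W, so left-multiply by B⁻¹: W = B⁻¹(R + L).
B has determinant -2; B⁻¹ = [[1, 0, 1], [7/2, -3/2, 3], [-3/2, 1/2, -1]].
W = B⁻¹(R + L) = [[4, 5], [3, 2], [3, 4]].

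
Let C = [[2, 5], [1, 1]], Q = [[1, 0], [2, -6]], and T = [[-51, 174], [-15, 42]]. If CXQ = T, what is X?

X = [[-4, -2], [3, -5]]

Isolating X: multiply by C⁻¹ from the left and Q⁻¹ from the right, so X = C⁻¹TQ⁻¹.
det C = -3, so C⁻¹ = [[-1/3, 5/3], [1/3, -2/3]].
det Q = -6; the adjugate gives Q⁻¹ = [[1, 0], [1/3, -1/6]].
C⁻¹T = [[-8, 12], [-7, 30]].
X = (C⁻¹T)Q⁻¹ = [[-4, -2], [3, -5]].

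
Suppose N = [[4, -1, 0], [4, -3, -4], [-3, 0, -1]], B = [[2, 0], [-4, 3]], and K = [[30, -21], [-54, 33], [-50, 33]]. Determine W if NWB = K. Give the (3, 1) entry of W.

W = N⁻¹KB⁻¹ (apply N⁻¹ on the left and B⁻¹ on the right).
det N = -4; the adjugate gives N⁻¹ = [[-3/4, 1/4, -1], [-4, 1, -4], [9/4, -3/4, 2]].
B has determinant 6; B⁻¹ = [[1/2, 0], [2/3, 1/3]].
N⁻¹K = [[14, -9], [26, -15], [8, -6]].
W = (N⁻¹K)B⁻¹ = [[1, -3], [3, -5], [0, -2]].

0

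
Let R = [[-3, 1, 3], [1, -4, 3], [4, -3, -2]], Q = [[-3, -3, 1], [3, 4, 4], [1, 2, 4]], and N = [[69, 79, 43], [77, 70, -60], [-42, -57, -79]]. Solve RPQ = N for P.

P = R⁻¹NQ⁻¹ (apply R⁻¹ on the left and Q⁻¹ on the right).
R has determinant 2; R⁻¹ = [[17/2, -7/2, 15/2], [7, -3, 6], [13/2, -5/2, 11/2]].
det Q = 2; the adjugate gives Q⁻¹ = [[4, 7, -8], [-4, -13/2, 15/2], [1, 3/2, -3/2]].
R⁻¹N = [[2, -1, -17], [0, 1, 7], [25, 25, -5]].
P = (R⁻¹N)Q⁻¹ = [[-5, -5, 2], [3, 4, -3], [-5, 5, -5]].

P = [[-5, -5, 2], [3, 4, -3], [-5, 5, -5]]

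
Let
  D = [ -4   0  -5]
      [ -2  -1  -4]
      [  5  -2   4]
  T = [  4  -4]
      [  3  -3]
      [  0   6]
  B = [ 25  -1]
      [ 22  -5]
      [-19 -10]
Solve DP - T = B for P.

P = [[-1, 0], [-3, 4], [-5, 1]]

DP = B + T = [[29, -5], [25, -8], [-19, -4]].
Left-multiplying both sides by D⁻¹ gives P = D⁻¹(B + T).
det D = 3, so D⁻¹ = [[-4, 10/3, -5/3], [-4, 3, -2], [3, -8/3, 4/3]].
P = D⁻¹(B + T) = [[-1, 0], [-3, 4], [-5, 1]].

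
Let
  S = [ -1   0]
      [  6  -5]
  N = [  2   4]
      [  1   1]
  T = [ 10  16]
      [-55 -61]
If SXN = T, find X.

Isolating X: multiply by S⁻¹ from the left and N⁻¹ from the right, so X = S⁻¹TN⁻¹.
det S = 5, so S⁻¹ = [[-1, 0], [-6/5, -1/5]].
N has determinant -2; N⁻¹ = [[-1/2, 2], [1/2, -1]].
S⁻¹T = [[-10, -16], [-1, -7]].
X = (S⁻¹T)N⁻¹ = [[-3, -4], [-3, 5]].

X = [[-3, -4], [-3, 5]]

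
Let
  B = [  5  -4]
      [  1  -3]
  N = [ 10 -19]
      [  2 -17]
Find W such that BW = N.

Left-multiplying both sides by B⁻¹ gives W = B⁻¹N.
det B = -11; the adjugate gives B⁻¹ = [[3/11, -4/11], [1/11, -5/11]].
W = B⁻¹N = [[3/11, -4/11], [1/11, -5/11]] · [[10, -19], [2, -17]] = [[2, 1], [0, 6]].

W = [[2, 1], [0, 6]]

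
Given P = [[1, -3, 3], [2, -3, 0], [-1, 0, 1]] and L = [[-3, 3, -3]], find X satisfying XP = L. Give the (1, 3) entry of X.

P is on the right of X, so right-multiply by P⁻¹: X = LP⁻¹.
P has determinant -6; P⁻¹ = [[1/2, -1/2, -3/2], [1/3, -2/3, -1], [1/2, -1/2, -1/2]].
X = LP⁻¹ = [[-3, 3, -3]] · [[1/2, -1/2, -3/2], [1/3, -2/3, -1], [1/2, -1/2, -1/2]] = [[-2, 1, 3]].

3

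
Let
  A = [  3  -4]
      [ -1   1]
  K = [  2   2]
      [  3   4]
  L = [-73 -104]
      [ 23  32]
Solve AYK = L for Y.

Y = A⁻¹LK⁻¹ (apply A⁻¹ on the left and K⁻¹ on the right).
det A = -1, so A⁻¹ = [[-1, -4], [-1, -3]].
K has determinant 2; K⁻¹ = [[2, -1], [-3/2, 1]].
A⁻¹L = [[-19, -24], [4, 8]].
Y = (A⁻¹L)K⁻¹ = [[-2, -5], [-4, 4]].

Y = [[-2, -5], [-4, 4]]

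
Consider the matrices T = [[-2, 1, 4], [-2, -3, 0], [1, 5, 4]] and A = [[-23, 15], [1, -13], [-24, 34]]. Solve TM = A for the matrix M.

T is on the left of M, so left-multiply by T⁻¹: M = T⁻¹A.
T has determinant 4; T⁻¹ = [[-3, 4, 3], [2, -3, -2], [-7/4, 11/4, 2]].
M = T⁻¹A = [[-3, 4, 3], [2, -3, -2], [-7/4, 11/4, 2]] · [[-23, 15], [1, -13], [-24, 34]] = [[1, 5], [-1, 1], [-5, 6]].

M = [[1, 5], [-1, 1], [-5, 6]]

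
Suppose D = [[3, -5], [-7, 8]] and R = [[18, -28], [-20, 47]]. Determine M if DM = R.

Left-multiplying both sides by D⁻¹ gives M = D⁻¹R.
det D = -11; the adjugate gives D⁻¹ = [[-8/11, -5/11], [-7/11, -3/11]].
M = D⁻¹R = [[-8/11, -5/11], [-7/11, -3/11]] · [[18, -28], [-20, 47]] = [[-4, -1], [-6, 5]].

M = [[-4, -1], [-6, 5]]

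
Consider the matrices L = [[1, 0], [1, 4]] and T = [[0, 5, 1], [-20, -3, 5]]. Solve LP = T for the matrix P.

P = [[0, 5, 1], [-5, -2, 1]]

L is on the left of P, so left-multiply by L⁻¹: P = L⁻¹T.
det L = 4, so L⁻¹ = [[1, 0], [-1/4, 1/4]].
P = L⁻¹T = [[1, 0], [-1/4, 1/4]] · [[0, 5, 1], [-20, -3, 5]] = [[0, 5, 1], [-5, -2, 1]].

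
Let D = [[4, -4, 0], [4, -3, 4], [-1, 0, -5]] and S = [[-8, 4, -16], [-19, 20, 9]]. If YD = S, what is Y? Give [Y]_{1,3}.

Right-multiplying both sides by D⁻¹ gives Y = SD⁻¹.
D has determinant -4; D⁻¹ = [[-15/4, 5, 4], [-4, 5, 4], [3/4, -1, -1]].
Y = SD⁻¹ = [[-8, 4, -16], [-19, 20, 9]] · [[-15/4, 5, 4], [-4, 5, 4], [3/4, -1, -1]] = [[2, -4, 0], [-2, -4, -5]].

0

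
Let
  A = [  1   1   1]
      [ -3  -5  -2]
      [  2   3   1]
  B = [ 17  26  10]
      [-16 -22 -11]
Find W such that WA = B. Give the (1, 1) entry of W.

Right-multiplying both sides by A⁻¹ gives W = BA⁻¹.
det A = 1; the adjugate gives A⁻¹ = [[1, 2, 3], [-1, -1, -1], [1, -1, -2]].
W = BA⁻¹ = [[17, 26, 10], [-16, -22, -11]] · [[1, 2, 3], [-1, -1, -1], [1, -1, -2]] = [[1, -2, 5], [-5, 1, -4]].

1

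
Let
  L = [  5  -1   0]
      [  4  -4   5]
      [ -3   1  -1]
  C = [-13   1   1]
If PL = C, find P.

P = [[-1, 1, 4]]

Right-multiplying both sides by L⁻¹ gives P = CL⁻¹.
det L = 6; the adjugate gives L⁻¹ = [[-1/6, -1/6, -5/6], [-11/6, -5/6, -25/6], [-4/3, -1/3, -8/3]].
P = CL⁻¹ = [[-13, 1, 1]] · [[-1/6, -1/6, -5/6], [-11/6, -5/6, -25/6], [-4/3, -1/3, -8/3]] = [[-1, 1, 4]].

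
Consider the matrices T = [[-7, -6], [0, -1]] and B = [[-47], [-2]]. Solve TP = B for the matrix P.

Since T multiplies P on the left, P = T⁻¹B.
T has determinant 7; T⁻¹ = [[-1/7, 6/7], [0, -1]].
P = T⁻¹B = [[-1/7, 6/7], [0, -1]] · [[-47], [-2]] = [[5], [2]].

P = [[5], [2]]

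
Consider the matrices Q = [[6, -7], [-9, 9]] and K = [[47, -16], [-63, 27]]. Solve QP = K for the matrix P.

P = [[2, -5], [-5, -2]]

Q is on the left of P, so left-multiply by Q⁻¹: P = Q⁻¹K.
det Q = -9, so Q⁻¹ = [[-1, -7/9], [-1, -2/3]].
P = Q⁻¹K = [[-1, -7/9], [-1, -2/3]] · [[47, -16], [-63, 27]] = [[2, -5], [-5, -2]].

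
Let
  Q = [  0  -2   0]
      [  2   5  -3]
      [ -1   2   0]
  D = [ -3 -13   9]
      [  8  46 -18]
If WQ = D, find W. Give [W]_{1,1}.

-4

Since Q sits to the right of W, W = DQ⁻¹.
det Q = -6; the adjugate gives Q⁻¹ = [[-1, 0, -1], [-1/2, 0, 0], [-3/2, -1/3, -2/3]].
W = DQ⁻¹ = [[-3, -13, 9], [8, 46, -18]] · [[-1, 0, -1], [-1/2, 0, 0], [-3/2, -1/3, -2/3]] = [[-4, -3, -3], [-4, 6, 4]].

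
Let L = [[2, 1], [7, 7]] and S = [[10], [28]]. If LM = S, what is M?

Left-multiplying both sides by L⁻¹ gives M = L⁻¹S.
L has determinant 7; L⁻¹ = [[1, -1/7], [-1, 2/7]].
M = L⁻¹S = [[1, -1/7], [-1, 2/7]] · [[10], [28]] = [[6], [-2]].

M = [[6], [-2]]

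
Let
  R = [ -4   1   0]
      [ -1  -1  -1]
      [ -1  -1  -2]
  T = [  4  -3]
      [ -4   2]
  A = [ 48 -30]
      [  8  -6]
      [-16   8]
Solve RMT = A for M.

Isolating M: multiply by R⁻¹ from the left and T⁻¹ from the right, so M = R⁻¹AT⁻¹.
R has determinant -5; R⁻¹ = [[-1/5, -2/5, 1/5], [1/5, -8/5, 4/5], [0, 1, -1]].
det T = -4, so T⁻¹ = [[-1/2, -3/4], [-1, -1]].
R⁻¹A = [[-16, 10], [-16, 10], [24, -14]].
M = (R⁻¹A)T⁻¹ = [[-2, 2], [-2, 2], [2, -4]].

M = [[-2, 2], [-2, 2], [2, -4]]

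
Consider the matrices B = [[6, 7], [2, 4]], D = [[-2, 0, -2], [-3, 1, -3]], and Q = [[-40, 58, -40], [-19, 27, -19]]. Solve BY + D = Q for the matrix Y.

Y = [[-4, 5, -4], [-2, 4, -2]]

BY = Q − D = [[-38, 58, -38], [-16, 26, -16]].
B is on the left of Y, so left-multiply by B⁻¹: Y = B⁻¹(Q − D).
det B = 10, so B⁻¹ = [[2/5, -7/10], [-1/5, 3/5]].
Y = B⁻¹(Q − D) = [[-4, 5, -4], [-2, 4, -2]].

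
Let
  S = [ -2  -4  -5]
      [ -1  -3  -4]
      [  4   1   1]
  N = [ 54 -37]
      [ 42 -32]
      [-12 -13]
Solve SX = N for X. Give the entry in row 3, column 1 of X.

-6

S is on the left of X, so left-multiply by S⁻¹: X = S⁻¹N.
det S = 3, so S⁻¹ = [[1/3, -1/3, 1/3], [-5, 6, -1], [11/3, -14/3, 2/3]].
X = S⁻¹N = [[1/3, -1/3, 1/3], [-5, 6, -1], [11/3, -14/3, 2/3]] · [[54, -37], [42, -32], [-12, -13]] = [[0, -6], [-6, 6], [-6, 5]].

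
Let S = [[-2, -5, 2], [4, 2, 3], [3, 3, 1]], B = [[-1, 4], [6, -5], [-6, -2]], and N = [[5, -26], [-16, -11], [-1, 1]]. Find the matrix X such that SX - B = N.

X = [[-5, -3], [2, 4], [2, -4]]

SX = N + B = [[4, -22], [-10, -16], [-7, -1]].
Left-multiplying both sides by S⁻¹ gives X = S⁻¹(N + B).
S has determinant 1; S⁻¹ = [[-7, 11, -19], [5, -8, 14], [6, -9, 16]].
X = S⁻¹(N + B) = [[-5, -3], [2, 4], [2, -4]].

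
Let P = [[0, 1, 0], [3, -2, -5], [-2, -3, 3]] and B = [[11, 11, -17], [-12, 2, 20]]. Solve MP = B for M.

Since P sits to the right of M, M = BP⁻¹.
det P = 1, so P⁻¹ = [[-21, -3, -5], [1, 0, 0], [-13, -2, -3]].
M = BP⁻¹ = [[11, 11, -17], [-12, 2, 20]] · [[-21, -3, -5], [1, 0, 0], [-13, -2, -3]] = [[1, 1, -4], [-6, -4, 0]].

M = [[1, 1, -4], [-6, -4, 0]]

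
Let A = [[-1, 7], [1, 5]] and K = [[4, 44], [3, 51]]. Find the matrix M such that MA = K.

M = [[2, 6], [3, 6]]

A is on the right of M, so right-multiply by A⁻¹: M = KA⁻¹.
A has determinant -12; A⁻¹ = [[-5/12, 7/12], [1/12, 1/12]].
M = KA⁻¹ = [[4, 44], [3, 51]] · [[-5/12, 7/12], [1/12, 1/12]] = [[2, 6], [3, 6]].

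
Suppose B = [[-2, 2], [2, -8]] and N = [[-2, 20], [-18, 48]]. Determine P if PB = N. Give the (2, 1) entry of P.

4

B is on the right of P, so right-multiply by B⁻¹: P = NB⁻¹.
det B = 12, so B⁻¹ = [[-2/3, -1/6], [-1/6, -1/6]].
P = NB⁻¹ = [[-2, 20], [-18, 48]] · [[-2/3, -1/6], [-1/6, -1/6]] = [[-2, -3], [4, -5]].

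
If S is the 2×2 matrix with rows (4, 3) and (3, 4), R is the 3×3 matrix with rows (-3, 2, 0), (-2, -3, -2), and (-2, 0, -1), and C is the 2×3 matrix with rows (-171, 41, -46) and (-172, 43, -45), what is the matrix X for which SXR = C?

Isolating X: multiply by S⁻¹ from the left and R⁻¹ from the right, so X = S⁻¹CR⁻¹.
det S = 7, so S⁻¹ = [[4/7, -3/7], [-3/7, 4/7]].
det R = -5, so R⁻¹ = [[-3/5, -2/5, 4/5], [-2/5, -3/5, 6/5], [6/5, 4/5, -13/5]].
S⁻¹C = [[-24, 5, -7], [-25, 7, -6]].
X = (S⁻¹C)R⁻¹ = [[4, 1, 5], [5, 1, 4]].

X = [[4, 1, 5], [5, 1, 4]]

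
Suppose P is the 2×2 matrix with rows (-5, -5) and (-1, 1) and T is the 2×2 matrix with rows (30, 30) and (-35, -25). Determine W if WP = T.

W = [[-6, 0], [6, 5]]

Since P sits to the right of W, W = TP⁻¹.
det P = -10, so P⁻¹ = [[-1/10, -1/2], [-1/10, 1/2]].
W = TP⁻¹ = [[30, 30], [-35, -25]] · [[-1/10, -1/2], [-1/10, 1/2]] = [[-6, 0], [6, 5]].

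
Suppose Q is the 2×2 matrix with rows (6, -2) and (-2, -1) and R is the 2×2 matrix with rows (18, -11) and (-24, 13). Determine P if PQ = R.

P = [[4, 3], [-5, -3]]

Q is on the right of P, so right-multiply by Q⁻¹: P = RQ⁻¹.
det Q = -10, so Q⁻¹ = [[1/10, -1/5], [-1/5, -3/5]].
P = RQ⁻¹ = [[18, -11], [-24, 13]] · [[1/10, -1/5], [-1/5, -3/5]] = [[4, 3], [-5, -3]].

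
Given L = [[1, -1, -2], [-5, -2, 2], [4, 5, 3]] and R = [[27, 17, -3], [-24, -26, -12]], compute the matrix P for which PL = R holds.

P = [[-2, -5, 1], [2, 2, -4]]

L is on the right of P, so right-multiply by L⁻¹: P = RL⁻¹.
det L = -5; the adjugate gives L⁻¹ = [[16/5, 7/5, 6/5], [-23/5, -11/5, -8/5], [17/5, 9/5, 7/5]].
P = RL⁻¹ = [[27, 17, -3], [-24, -26, -12]] · [[16/5, 7/5, 6/5], [-23/5, -11/5, -8/5], [17/5, 9/5, 7/5]] = [[-2, -5, 1], [2, 2, -4]].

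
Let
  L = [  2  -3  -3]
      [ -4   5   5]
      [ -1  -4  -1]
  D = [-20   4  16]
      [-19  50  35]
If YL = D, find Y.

Y = [[0, 4, 4], [0, 6, -5]]

Since L sits to the right of Y, Y = DL⁻¹.
det L = -6; the adjugate gives L⁻¹ = [[-5/2, -3/2, 0], [3/2, 5/6, -1/3], [-7/2, -11/6, 1/3]].
Y = DL⁻¹ = [[-20, 4, 16], [-19, 50, 35]] · [[-5/2, -3/2, 0], [3/2, 5/6, -1/3], [-7/2, -11/6, 1/3]] = [[0, 4, 4], [0, 6, -5]].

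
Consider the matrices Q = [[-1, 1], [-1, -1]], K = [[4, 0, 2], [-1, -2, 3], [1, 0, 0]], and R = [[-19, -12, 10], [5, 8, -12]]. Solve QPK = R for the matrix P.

P = [[2, -1, -2], [-2, 5, 1]]

Isolating P: multiply by Q⁻¹ from the left and K⁻¹ from the right, so P = Q⁻¹RK⁻¹.
det Q = 2; the adjugate gives Q⁻¹ = [[-1/2, -1/2], [1/2, -1/2]].
det K = 4; the adjugate gives K⁻¹ = [[0, 0, 1], [3/4, -1/2, -7/2], [1/2, 0, -2]].
Q⁻¹R = [[7, 2, 1], [-12, -10, 11]].
P = (Q⁻¹R)K⁻¹ = [[2, -1, -2], [-2, 5, 1]].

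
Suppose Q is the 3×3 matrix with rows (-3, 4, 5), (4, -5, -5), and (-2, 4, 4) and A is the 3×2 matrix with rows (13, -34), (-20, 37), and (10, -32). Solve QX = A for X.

Since Q multiplies X on the left, X = Q⁻¹A.
det Q = 6, so Q⁻¹ = [[0, 2/3, 5/6], [-1, -1/3, 5/6], [1, 2/3, -1/6]].
X = Q⁻¹A = [[0, 2/3, 5/6], [-1, -1/3, 5/6], [1, 2/3, -1/6]] · [[13, -34], [-20, 37], [10, -32]] = [[-5, -2], [2, -5], [-2, -4]].

X = [[-5, -2], [2, -5], [-2, -4]]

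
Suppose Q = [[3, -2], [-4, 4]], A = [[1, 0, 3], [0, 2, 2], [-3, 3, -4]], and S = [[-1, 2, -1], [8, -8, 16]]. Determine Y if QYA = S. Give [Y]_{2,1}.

Isolating Y: multiply by Q⁻¹ from the left and A⁻¹ from the right, so Y = Q⁻¹SA⁻¹.
det Q = 4, so Q⁻¹ = [[1, 1/2], [1, 3/4]].
A has determinant 4; A⁻¹ = [[-7/2, 9/4, -3/2], [-3/2, 5/4, -1/2], [3/2, -3/4, 1/2]].
Q⁻¹S = [[3, -2, 7], [5, -4, 11]].
Y = (Q⁻¹S)A⁻¹ = [[3, -1, 0], [5, -2, 0]].

5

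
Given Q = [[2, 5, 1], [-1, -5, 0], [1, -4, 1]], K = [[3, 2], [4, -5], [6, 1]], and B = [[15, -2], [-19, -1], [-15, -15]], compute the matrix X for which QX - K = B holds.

QX = B + K = [[18, 0], [-15, -6], [-9, -14]].
Q is on the left of X, so left-multiply by Q⁻¹: X = Q⁻¹(B + K).
Q has determinant 4; Q⁻¹ = [[-5/4, -9/4, 5/4], [1/4, 1/4, -1/4], [9/4, 13/4, -5/4]].
X = Q⁻¹(B + K) = [[0, -4], [3, 2], [3, -2]].

X = [[0, -4], [3, 2], [3, -2]]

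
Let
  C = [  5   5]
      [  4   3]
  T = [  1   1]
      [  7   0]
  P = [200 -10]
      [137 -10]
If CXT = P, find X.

X = [[-4, 3], [2, 3]]

Left-multiply by C⁻¹ and right-multiply by T⁻¹: X = C⁻¹PT⁻¹.
det C = -5, so C⁻¹ = [[-3/5, 1], [4/5, -1]].
T has determinant -7; T⁻¹ = [[0, 1/7], [1, -1/7]].
C⁻¹P = [[17, -4], [23, 2]].
X = (C⁻¹P)T⁻¹ = [[-4, 3], [2, 3]].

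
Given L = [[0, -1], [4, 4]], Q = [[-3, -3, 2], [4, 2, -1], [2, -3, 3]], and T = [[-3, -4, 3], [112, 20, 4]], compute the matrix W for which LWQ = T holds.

W = L⁻¹TQ⁻¹ (apply L⁻¹ on the left and Q⁻¹ on the right).
L has determinant 4; L⁻¹ = [[1, 1/4], [-1, 0]].
Q has determinant 1; Q⁻¹ = [[3, 3, -1], [-14, -13, 5], [-16, -15, 6]].
L⁻¹T = [[25, 1, 4], [3, 4, -3]].
W = (L⁻¹T)Q⁻¹ = [[-3, 2, 4], [1, 2, -1]].

W = [[-3, 2, 4], [1, 2, -1]]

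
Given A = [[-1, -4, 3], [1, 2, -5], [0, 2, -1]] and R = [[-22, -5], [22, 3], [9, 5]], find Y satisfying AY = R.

Since A multiplies Y on the left, Y = A⁻¹R.
A has determinant -6; A⁻¹ = [[-4/3, -1/3, -7/3], [-1/6, -1/6, 1/3], [-1/3, -1/3, -1/3]].
Y = A⁻¹R = [[-4/3, -1/3, -7/3], [-1/6, -1/6, 1/3], [-1/3, -1/3, -1/3]] · [[-22, -5], [22, 3], [9, 5]] = [[1, -6], [3, 2], [-3, -1]].

Y = [[1, -6], [3, 2], [-3, -1]]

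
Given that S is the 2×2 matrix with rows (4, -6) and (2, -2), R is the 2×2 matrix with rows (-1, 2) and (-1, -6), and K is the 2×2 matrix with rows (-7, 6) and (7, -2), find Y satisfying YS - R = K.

Y = [[0, -4], [1, 1]]

YS = K + R = [[-8, 8], [6, -8]].
Since S sits to the right of Y, Y = (K + R)S⁻¹.
det S = 4; the adjugate gives S⁻¹ = [[-1/2, 3/2], [-1/2, 1]].
Y = (K + R)S⁻¹ = [[0, -4], [1, 1]].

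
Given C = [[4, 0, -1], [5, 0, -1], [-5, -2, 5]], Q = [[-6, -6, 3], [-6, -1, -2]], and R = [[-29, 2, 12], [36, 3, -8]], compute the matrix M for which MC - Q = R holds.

MC = R + Q = [[-35, -4, 15], [30, 2, -10]].
Right-multiplying both sides by C⁻¹ gives M = (R + Q)C⁻¹.
C has determinant 2; C⁻¹ = [[-1, 1, 0], [-10, 15/2, -1/2], [-5, 4, 0]].
M = (R + Q)C⁻¹ = [[0, -5, 2], [0, 5, -1]].

M = [[0, -5, 2], [0, 5, -1]]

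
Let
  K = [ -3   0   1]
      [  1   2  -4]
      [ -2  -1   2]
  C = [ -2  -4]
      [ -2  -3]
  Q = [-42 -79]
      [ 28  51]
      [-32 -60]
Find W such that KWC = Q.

W = [[-5, -1], [0, 2], [1, 2]]

Isolating W: multiply by K⁻¹ from the left and C⁻¹ from the right, so W = K⁻¹QC⁻¹.
K has determinant 3; K⁻¹ = [[0, -1/3, -2/3], [2, -4/3, -11/3], [1, -1, -2]].
det C = -2, so C⁻¹ = [[3/2, -2], [-1, 1]].
K⁻¹Q = [[12, 23], [-4, -6], [-6, -10]].
W = (K⁻¹Q)C⁻¹ = [[-5, -1], [0, 2], [1, 2]].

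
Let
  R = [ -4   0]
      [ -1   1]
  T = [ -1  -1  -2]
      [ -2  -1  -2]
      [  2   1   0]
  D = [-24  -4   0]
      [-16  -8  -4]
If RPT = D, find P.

P = [[4, -4, 1], [4, -2, -5]]

Isolating P: multiply by R⁻¹ from the left and T⁻¹ from the right, so P = R⁻¹DT⁻¹.
det R = -4; the adjugate gives R⁻¹ = [[-1/4, 0], [-1/4, 1]].
T has determinant 2; T⁻¹ = [[1, -1, 0], [-2, 2, 1], [0, -1/2, -1/2]].
R⁻¹D = [[6, 1, 0], [-10, -7, -4]].
P = (R⁻¹D)T⁻¹ = [[4, -4, 1], [4, -2, -5]].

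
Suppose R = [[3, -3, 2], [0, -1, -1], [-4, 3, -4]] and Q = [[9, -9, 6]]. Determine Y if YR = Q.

Since R sits to the right of Y, Y = QR⁻¹.
det R = 1; the adjugate gives R⁻¹ = [[7, -6, 5], [4, -4, 3], [-4, 3, -3]].
Y = QR⁻¹ = [[9, -9, 6]] · [[7, -6, 5], [4, -4, 3], [-4, 3, -3]] = [[3, 0, 0]].

Y = [[3, 0, 0]]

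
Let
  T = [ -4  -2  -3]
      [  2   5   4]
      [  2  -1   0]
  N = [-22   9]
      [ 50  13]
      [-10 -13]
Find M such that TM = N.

M = [[-2, -4], [6, 5], [6, -1]]

Since T multiplies M on the left, M = T⁻¹N.
T has determinant 4; T⁻¹ = [[1, 3/4, 7/4], [2, 3/2, 5/2], [-3, -2, -4]].
M = T⁻¹N = [[1, 3/4, 7/4], [2, 3/2, 5/2], [-3, -2, -4]] · [[-22, 9], [50, 13], [-10, -13]] = [[-2, -4], [6, 5], [6, -1]].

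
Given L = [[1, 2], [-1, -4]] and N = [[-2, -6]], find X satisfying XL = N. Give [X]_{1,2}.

1

L is on the right of X, so right-multiply by L⁻¹: X = NL⁻¹.
det L = -2; the adjugate gives L⁻¹ = [[2, 1], [-1/2, -1/2]].
X = NL⁻¹ = [[-2, -6]] · [[2, 1], [-1/2, -1/2]] = [[-1, 1]].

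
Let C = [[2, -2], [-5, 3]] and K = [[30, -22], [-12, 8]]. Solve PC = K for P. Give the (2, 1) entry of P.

Since C sits to the right of P, P = KC⁻¹.
det C = -4, so C⁻¹ = [[-3/4, -1/2], [-5/4, -1/2]].
P = KC⁻¹ = [[30, -22], [-12, 8]] · [[-3/4, -1/2], [-5/4, -1/2]] = [[5, -4], [-1, 2]].

-1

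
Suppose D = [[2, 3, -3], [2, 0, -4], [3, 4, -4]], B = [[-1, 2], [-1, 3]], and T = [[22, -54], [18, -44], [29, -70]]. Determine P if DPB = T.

P = [[-3, 4], [-1, -2], [1, 4]]

Isolating P: multiply by D⁻¹ from the left and B⁻¹ from the right, so P = D⁻¹TB⁻¹.
D has determinant -4; D⁻¹ = [[-4, 0, 3], [1, -1/4, -1/2], [-2, -1/4, 3/2]].
det B = -1, so B⁻¹ = [[-3, 2], [-1, 1]].
D⁻¹T = [[-1, 6], [3, -8], [-5, 14]].
P = (D⁻¹T)B⁻¹ = [[-3, 4], [-1, -2], [1, 4]].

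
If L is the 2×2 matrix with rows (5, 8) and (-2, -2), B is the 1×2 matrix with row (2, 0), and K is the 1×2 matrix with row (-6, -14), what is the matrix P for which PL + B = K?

P = [[-2, -1]]

PL = K − B = [[-8, -14]].
Right-multiplying both sides by L⁻¹ gives P = (K − B)L⁻¹.
L has determinant 6; L⁻¹ = [[-1/3, -4/3], [1/3, 5/6]].
P = (K − B)L⁻¹ = [[-2, -1]].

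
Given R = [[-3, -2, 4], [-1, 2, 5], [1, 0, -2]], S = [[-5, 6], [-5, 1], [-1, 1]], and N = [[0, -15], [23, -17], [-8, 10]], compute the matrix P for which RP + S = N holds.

RP = N − S = [[5, -21], [28, -18], [-7, 9]].
R is on the left of P, so left-multiply by R⁻¹: P = R⁻¹(N − S).
det R = -2, so R⁻¹ = [[2, 2, 9], [-3/2, -1, -11/2], [1, 1, 4]].
P = R⁻¹(N − S) = [[3, 3], [3, 0], [5, -3]].

P = [[3, 3], [3, 0], [5, -3]]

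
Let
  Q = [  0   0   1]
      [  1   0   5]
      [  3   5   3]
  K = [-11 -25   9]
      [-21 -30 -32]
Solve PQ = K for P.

P = [[4, 4, -5], [1, -3, -6]]

Since Q sits to the right of P, P = KQ⁻¹.
det Q = 5; the adjugate gives Q⁻¹ = [[-5, 1, 0], [12/5, -3/5, 1/5], [1, 0, 0]].
P = KQ⁻¹ = [[-11, -25, 9], [-21, -30, -32]] · [[-5, 1, 0], [12/5, -3/5, 1/5], [1, 0, 0]] = [[4, 4, -5], [1, -3, -6]].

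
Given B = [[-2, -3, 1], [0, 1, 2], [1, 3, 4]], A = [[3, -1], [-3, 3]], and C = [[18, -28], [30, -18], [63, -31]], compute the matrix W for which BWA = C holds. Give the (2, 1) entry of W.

Left-multiply by B⁻¹ and right-multiply by A⁻¹: W = B⁻¹CA⁻¹.
det B = -3; the adjugate gives B⁻¹ = [[2/3, -5, 7/3], [-2/3, 3, -4/3], [1/3, -1, 2/3]].
det A = 6, so A⁻¹ = [[1/2, 1/6], [1/2, 1/2]].
B⁻¹C = [[9, -1], [-6, 6], [18, -12]].
W = (B⁻¹C)A⁻¹ = [[4, 1], [0, 2], [3, -3]].

0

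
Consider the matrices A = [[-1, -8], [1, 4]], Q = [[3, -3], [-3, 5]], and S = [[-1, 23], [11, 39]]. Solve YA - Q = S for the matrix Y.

YA = S + Q = [[2, 20], [8, 44]].
A is on the right of Y, so right-multiply by A⁻¹: Y = (S + Q)A⁻¹.
det A = 4; the adjugate gives A⁻¹ = [[1, 2], [-1/4, -1/4]].
Y = (S + Q)A⁻¹ = [[-3, -1], [-3, 5]].

Y = [[-3, -1], [-3, 5]]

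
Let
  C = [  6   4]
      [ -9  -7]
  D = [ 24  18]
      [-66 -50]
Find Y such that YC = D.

C is on the right of Y, so right-multiply by C⁻¹: Y = DC⁻¹.
det C = -6; the adjugate gives C⁻¹ = [[7/6, 2/3], [-3/2, -1]].
Y = DC⁻¹ = [[24, 18], [-66, -50]] · [[7/6, 2/3], [-3/2, -1]] = [[1, -2], [-2, 6]].

Y = [[1, -2], [-2, 6]]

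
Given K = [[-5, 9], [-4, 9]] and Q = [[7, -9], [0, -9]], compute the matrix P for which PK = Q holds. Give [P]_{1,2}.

2

Since K sits to the right of P, P = QK⁻¹.
det K = -9, so K⁻¹ = [[-1, 1], [-4/9, 5/9]].
P = QK⁻¹ = [[7, -9], [0, -9]] · [[-1, 1], [-4/9, 5/9]] = [[-3, 2], [4, -5]].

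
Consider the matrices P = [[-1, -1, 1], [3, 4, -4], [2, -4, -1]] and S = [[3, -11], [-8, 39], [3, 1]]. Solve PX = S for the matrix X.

Since P multiplies X on the left, X = P⁻¹S.
det P = 5; the adjugate gives P⁻¹ = [[-4, -1, 0], [-1, -1/5, -1/5], [-4, -6/5, -1/5]].
X = P⁻¹S = [[-4, -1, 0], [-1, -1/5, -1/5], [-4, -6/5, -1/5]] · [[3, -11], [-8, 39], [3, 1]] = [[-4, 5], [-2, 3], [-3, -3]].

X = [[-4, 5], [-2, 3], [-3, -3]]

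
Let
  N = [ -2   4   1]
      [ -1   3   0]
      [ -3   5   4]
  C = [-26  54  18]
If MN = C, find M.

N is on the right of M, so right-multiply by N⁻¹: M = CN⁻¹.
det N = -4, so N⁻¹ = [[-3, 11/4, 3/4], [-1, 5/4, 1/4], [-1, 1/2, 1/2]].
M = CN⁻¹ = [[-26, 54, 18]] · [[-3, 11/4, 3/4], [-1, 5/4, 1/4], [-1, 1/2, 1/2]] = [[6, 5, 3]].

M = [[6, 5, 3]]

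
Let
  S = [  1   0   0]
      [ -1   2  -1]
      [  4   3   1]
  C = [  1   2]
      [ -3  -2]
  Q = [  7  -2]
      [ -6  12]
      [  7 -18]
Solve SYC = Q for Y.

Y = [[-5, -4], [2, 2], [-3, 2]]

Left-multiply by S⁻¹ and right-multiply by C⁻¹: Y = S⁻¹QC⁻¹.
det S = 5; the adjugate gives S⁻¹ = [[1, 0, 0], [-3/5, 1/5, 1/5], [-11/5, -3/5, 2/5]].
C has determinant 4; C⁻¹ = [[-1/2, -1/2], [3/4, 1/4]].
S⁻¹Q = [[7, -2], [-4, 0], [-9, -10]].
Y = (S⁻¹Q)C⁻¹ = [[-5, -4], [2, 2], [-3, 2]].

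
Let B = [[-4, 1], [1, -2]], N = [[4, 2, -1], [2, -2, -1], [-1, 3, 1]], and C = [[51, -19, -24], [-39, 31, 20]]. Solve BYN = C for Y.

Y = [[-3, 4, 5], [1, 4, -3]]

Left-multiply by B⁻¹ and right-multiply by N⁻¹: Y = B⁻¹CN⁻¹.
det B = 7; the adjugate gives B⁻¹ = [[-2/7, -1/7], [-1/7, -4/7]].
N has determinant -2; N⁻¹ = [[-1/2, 5/2, 2], [1/2, -3/2, -1], [-2, 7, 6]].
B⁻¹C = [[-9, 1, 4], [15, -15, -8]].
Y = (B⁻¹C)N⁻¹ = [[-3, 4, 5], [1, 4, -3]].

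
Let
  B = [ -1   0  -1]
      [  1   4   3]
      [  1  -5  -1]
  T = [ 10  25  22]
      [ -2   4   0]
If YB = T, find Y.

Since B sits to the right of Y, Y = TB⁻¹.
det B = -2; the adjugate gives B⁻¹ = [[-11/2, -5/2, -2], [-2, -1, -1], [9/2, 5/2, 2]].
Y = TB⁻¹ = [[10, 25, 22], [-2, 4, 0]] · [[-11/2, -5/2, -2], [-2, -1, -1], [9/2, 5/2, 2]] = [[-6, 5, -1], [3, 1, 0]].

Y = [[-6, 5, -1], [3, 1, 0]]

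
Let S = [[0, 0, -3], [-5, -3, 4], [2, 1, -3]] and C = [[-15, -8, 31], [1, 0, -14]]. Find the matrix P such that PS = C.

P = [[-4, 1, -5], [3, 1, 3]]

S is on the right of P, so right-multiply by S⁻¹: P = CS⁻¹.
S has determinant -3; S⁻¹ = [[-5/3, 1, 3], [7/3, -2, -5], [-1/3, 0, 0]].
P = CS⁻¹ = [[-15, -8, 31], [1, 0, -14]] · [[-5/3, 1, 3], [7/3, -2, -5], [-1/3, 0, 0]] = [[-4, 1, -5], [3, 1, 3]].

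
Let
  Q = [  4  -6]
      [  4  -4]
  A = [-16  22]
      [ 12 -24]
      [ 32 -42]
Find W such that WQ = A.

Since Q sits to the right of W, W = AQ⁻¹.
det Q = 8; the adjugate gives Q⁻¹ = [[-1/2, 3/4], [-1/2, 1/2]].
W = AQ⁻¹ = [[-16, 22], [12, -24], [32, -42]] · [[-1/2, 3/4], [-1/2, 1/2]] = [[-3, -1], [6, -3], [5, 3]].

W = [[-3, -1], [6, -3], [5, 3]]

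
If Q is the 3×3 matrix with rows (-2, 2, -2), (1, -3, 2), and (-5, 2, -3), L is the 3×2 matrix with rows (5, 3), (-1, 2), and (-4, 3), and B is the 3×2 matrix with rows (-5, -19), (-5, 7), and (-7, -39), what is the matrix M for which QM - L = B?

QM = B + L = [[0, -16], [-6, 9], [-11, -36]].
Left-multiplying both sides by Q⁻¹ gives M = Q⁻¹(B + L).
det Q = 2; the adjugate gives Q⁻¹ = [[5/2, 1, -1], [-7/2, -2, 1], [-13/2, -3, 2]].
M = Q⁻¹(B + L) = [[5, 5], [1, 2], [-4, 5]].

M = [[5, 5], [1, 2], [-4, 5]]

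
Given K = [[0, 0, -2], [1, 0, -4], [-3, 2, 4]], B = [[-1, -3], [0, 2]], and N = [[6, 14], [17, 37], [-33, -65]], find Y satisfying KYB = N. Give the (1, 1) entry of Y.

Y = K⁻¹NB⁻¹ (apply K⁻¹ on the left and B⁻¹ on the right).
det K = -4, so K⁻¹ = [[-2, 1, 0], [-2, 3/2, 1/2], [-1/2, 0, 0]].
det B = -2, so B⁻¹ = [[-1, -3/2], [0, 1/2]].
K⁻¹N = [[5, 9], [-3, -5], [-3, -7]].
Y = (K⁻¹N)B⁻¹ = [[-5, -3], [3, 2], [3, 1]].

-5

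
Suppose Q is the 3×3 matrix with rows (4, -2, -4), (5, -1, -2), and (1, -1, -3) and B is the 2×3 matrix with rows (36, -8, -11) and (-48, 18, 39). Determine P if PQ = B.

P = [[4, 5, -5], [-5, -5, -3]]

Since Q sits to the right of P, P = BQ⁻¹.
det Q = -6, so Q⁻¹ = [[-1/6, 1/3, 0], [-13/6, 4/3, 2], [2/3, -1/3, -1]].
P = BQ⁻¹ = [[36, -8, -11], [-48, 18, 39]] · [[-1/6, 1/3, 0], [-13/6, 4/3, 2], [2/3, -1/3, -1]] = [[4, 5, -5], [-5, -5, -3]].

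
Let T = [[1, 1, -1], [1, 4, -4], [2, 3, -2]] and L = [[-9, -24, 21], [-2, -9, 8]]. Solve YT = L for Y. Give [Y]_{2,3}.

-1

Since T sits to the right of Y, Y = LT⁻¹.
det T = 3, so T⁻¹ = [[4/3, -1/3, 0], [-2, 0, 1], [-5/3, -1/3, 1]].
Y = LT⁻¹ = [[-9, -24, 21], [-2, -9, 8]] · [[4/3, -1/3, 0], [-2, 0, 1], [-5/3, -1/3, 1]] = [[1, -4, -3], [2, -2, -1]].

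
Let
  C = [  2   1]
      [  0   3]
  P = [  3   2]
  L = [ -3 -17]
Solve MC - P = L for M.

MC = L + P = [[0, -15]].
Right-multiplying both sides by C⁻¹ gives M = (L + P)C⁻¹.
det C = 6; the adjugate gives C⁻¹ = [[1/2, -1/6], [0, 1/3]].
M = (L + P)C⁻¹ = [[0, -5]].

M = [[0, -5]]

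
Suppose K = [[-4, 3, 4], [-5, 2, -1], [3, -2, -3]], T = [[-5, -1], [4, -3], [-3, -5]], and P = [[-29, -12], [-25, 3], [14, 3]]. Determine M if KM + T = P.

KM = P − T = [[-24, -11], [-29, 6], [17, 8]].
Since K multiplies M on the left, M = K⁻¹(P − T).
det K = -6; the adjugate gives K⁻¹ = [[4/3, -1/6, 11/6], [3, 0, 4], [-2/3, -1/6, -7/6]].
M = K⁻¹(P − T) = [[4, -1], [-4, -1], [1, -3]].

M = [[4, -1], [-4, -1], [1, -3]]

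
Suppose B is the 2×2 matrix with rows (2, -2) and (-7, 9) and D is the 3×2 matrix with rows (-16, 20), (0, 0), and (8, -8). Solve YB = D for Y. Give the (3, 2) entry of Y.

0

B is on the right of Y, so right-multiply by B⁻¹: Y = DB⁻¹.
det B = 4, so B⁻¹ = [[9/4, 1/2], [7/4, 1/2]].
Y = DB⁻¹ = [[-16, 20], [0, 0], [8, -8]] · [[9/4, 1/2], [7/4, 1/2]] = [[-1, 2], [0, 0], [4, 0]].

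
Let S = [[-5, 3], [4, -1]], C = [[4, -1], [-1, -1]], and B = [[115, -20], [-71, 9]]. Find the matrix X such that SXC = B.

X = [[-3, 2], [4, 1]]

X = S⁻¹BC⁻¹ (apply S⁻¹ on the left and C⁻¹ on the right).
S has determinant -7; S⁻¹ = [[1/7, 3/7], [4/7, 5/7]].
det C = -5, so C⁻¹ = [[1/5, -1/5], [-1/5, -4/5]].
S⁻¹B = [[-14, 1], [15, -5]].
X = (S⁻¹B)C⁻¹ = [[-3, 2], [4, 1]].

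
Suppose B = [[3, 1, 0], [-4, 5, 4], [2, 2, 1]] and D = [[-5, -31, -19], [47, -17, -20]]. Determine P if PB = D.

P = [[-5, -4, -3], [5, -6, 4]]

B is on the right of P, so right-multiply by B⁻¹: P = DB⁻¹.
det B = 3, so B⁻¹ = [[-1, -1/3, 4/3], [4, 1, -4], [-6, -4/3, 19/3]].
P = DB⁻¹ = [[-5, -31, -19], [47, -17, -20]] · [[-1, -1/3, 4/3], [4, 1, -4], [-6, -4/3, 19/3]] = [[-5, -4, -3], [5, -6, 4]].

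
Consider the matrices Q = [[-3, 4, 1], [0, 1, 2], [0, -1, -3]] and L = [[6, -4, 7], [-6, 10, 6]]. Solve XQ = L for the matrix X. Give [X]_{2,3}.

Q is on the right of X, so right-multiply by Q⁻¹: X = LQ⁻¹.
det Q = 3; the adjugate gives Q⁻¹ = [[-1/3, 11/3, 7/3], [0, 3, 2], [0, -1, -1]].
X = LQ⁻¹ = [[6, -4, 7], [-6, 10, 6]] · [[-1/3, 11/3, 7/3], [0, 3, 2], [0, -1, -1]] = [[-2, 3, -1], [2, 2, 0]].

0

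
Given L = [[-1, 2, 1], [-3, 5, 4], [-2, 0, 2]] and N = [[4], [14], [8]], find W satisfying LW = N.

Since L multiplies W on the left, W = L⁻¹N.
det L = -4, so L⁻¹ = [[-5/2, 1, -3/4], [1/2, 0, -1/4], [-5/2, 1, -1/4]].
W = L⁻¹N = [[-5/2, 1, -3/4], [1/2, 0, -1/4], [-5/2, 1, -1/4]] · [[4], [14], [8]] = [[-2], [0], [2]].

W = [[-2], [0], [2]]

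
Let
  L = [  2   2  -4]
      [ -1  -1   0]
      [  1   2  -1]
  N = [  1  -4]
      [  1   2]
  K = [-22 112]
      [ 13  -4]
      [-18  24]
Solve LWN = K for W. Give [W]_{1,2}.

Left-multiply by L⁻¹ and right-multiply by N⁻¹: W = L⁻¹KN⁻¹.
det L = 4, so L⁻¹ = [[1/4, -3/2, -1], [-1/4, 1/2, 1], [-1/4, -1/2, 0]].
det N = 6; the adjugate gives N⁻¹ = [[1/3, 2/3], [-1/6, 1/6]].
L⁻¹K = [[-7, 10], [-6, -6], [-1, -26]].
W = (L⁻¹K)N⁻¹ = [[-4, -3], [-1, -5], [4, -5]].

-3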